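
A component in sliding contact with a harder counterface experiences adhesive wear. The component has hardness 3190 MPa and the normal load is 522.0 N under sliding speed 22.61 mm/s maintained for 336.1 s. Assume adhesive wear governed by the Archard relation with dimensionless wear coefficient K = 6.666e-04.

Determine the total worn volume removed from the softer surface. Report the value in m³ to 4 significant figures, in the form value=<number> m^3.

value=8.289e-10 m^3

All arithmetic carries exact precision. Intermediate values are printed rounded, and rounded once at the end: 4 significant digits.
Sliding speed v = 22.61 mm/s = 0.02261 m/s. Sliding distance L = v·t = 0.02261 m/s × 336.1 s = 7.599 m.
Hardness H = 3190 MPa = 3.190e+09 Pa.
Restated in SI base units: W = 522.0 N, H = 3.190e+09 Pa, K = 6.666e-04.
The Archard volume V = K·W·L/H = 6.666e-04 · 522.0 · 7.599 / 3.190e+09 = 8.289e-10 m³.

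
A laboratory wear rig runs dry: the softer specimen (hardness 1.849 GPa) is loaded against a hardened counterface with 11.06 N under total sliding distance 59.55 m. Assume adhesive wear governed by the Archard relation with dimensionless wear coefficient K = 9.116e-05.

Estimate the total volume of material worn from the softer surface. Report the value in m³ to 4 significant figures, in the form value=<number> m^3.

value=3.247e-11 m^3

Intermediate values are printed rounded — every step holds exact precision — rounded once at the end: four significant figures.
Convert: Hardness H = 1.849 GPa = 1.849e+09 Pa.
As SI base values: W = 11.06 N, H = 1.849e+09 Pa, K = 9.116e-05.
Archard volume V = K·W·L/H = 9.116e-05 · 11.06 · 59.55 / 1.849e+09 = 3.247e-11 m³.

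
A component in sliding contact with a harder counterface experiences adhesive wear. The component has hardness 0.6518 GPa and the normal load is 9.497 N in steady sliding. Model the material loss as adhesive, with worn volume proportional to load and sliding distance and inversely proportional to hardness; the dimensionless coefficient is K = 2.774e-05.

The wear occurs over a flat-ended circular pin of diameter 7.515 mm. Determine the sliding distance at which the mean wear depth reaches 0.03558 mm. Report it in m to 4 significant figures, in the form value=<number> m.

Intermediate values appear rounded, and all arithmetic carries full precision, and rounded just once to four significant digits.
Convert: Hardness H = 0.6518 GPa = 6.518e+08 Pa.
Convert: Pin diameter d = 7.515 mm = 0.007515 m. Contact area A = π·d²/4 = π·(0.007515 m)²/4 = 4.436e-05 m².
Convert: Depth limit h_lim = 0.03558 mm = 3.558e-05 m.
Expressed in SI base units: W = 9.497 N, H = 6.518e+08 Pa, K = 2.774e-05.
At the depth limit, V_lim = h_lim·A = 3.558e-05 · 4.436e-05 = 1.578e-09 m³.
Life L = V_lim·H/(K·W) = 1.578e-09 · 6.518e+08 / (2.774e-05 · 9.497) = 3905 m.

value=3905 m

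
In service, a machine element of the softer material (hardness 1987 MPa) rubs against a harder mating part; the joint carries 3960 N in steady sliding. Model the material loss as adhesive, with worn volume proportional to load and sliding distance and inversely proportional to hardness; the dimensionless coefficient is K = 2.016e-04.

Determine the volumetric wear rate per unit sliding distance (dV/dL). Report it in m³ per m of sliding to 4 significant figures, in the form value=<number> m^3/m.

All working math keeps exact precision — intermediate values are shown rounded; rounded once at the end: four significant digits.
Convert: Hardness H = 1987 MPa = 1.987e+09 Pa.
SI base units throughout: W = 3960 N, H = 1.987e+09 Pa, K = 2.016e-04.
The wear rate dV/dL = K·W/H (independent of L): 2.016e-04 · 3960 / 1.987e+09 = 4.018e-10 m³/m.

value=4.018e-10 m^3/m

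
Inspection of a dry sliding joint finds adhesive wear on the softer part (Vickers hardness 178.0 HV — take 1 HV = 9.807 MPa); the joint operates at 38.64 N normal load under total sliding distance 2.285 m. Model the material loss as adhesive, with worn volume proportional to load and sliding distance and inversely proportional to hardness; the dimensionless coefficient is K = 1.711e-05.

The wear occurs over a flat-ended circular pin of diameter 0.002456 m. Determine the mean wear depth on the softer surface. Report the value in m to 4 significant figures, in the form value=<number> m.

value=1.827e-07 m

All arithmetic maintains full precision, and intermediate values are shown rounded, and a single final rounding: 4 significant digits.
Hardness H = 178.0 HV × 9.807 MPa/HV = 1746 MPa = 1.746e+09 Pa.
Contact area A = π·d²/4 = π·(0.002456 m)²/4 = 4.737e-06 m².
As SI base values: W = 38.64 N, H = 1.746e+09 Pa, K = 1.711e-05.
The Archard volume V = K·W·L/H = 1.711e-05 · 38.64 · 2.285 / 1.746e+09 = 8.654e-13 m³.
Depth h = V/A = 8.654e-13 / 4.737e-06 = 1.827e-07 m.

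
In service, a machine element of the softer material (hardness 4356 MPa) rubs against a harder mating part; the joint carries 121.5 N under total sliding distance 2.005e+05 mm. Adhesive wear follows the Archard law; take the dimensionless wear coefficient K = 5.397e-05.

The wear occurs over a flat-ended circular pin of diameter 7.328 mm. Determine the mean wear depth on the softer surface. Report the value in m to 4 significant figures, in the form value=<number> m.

Intermediate values appear rounded. Each operation holds full precision. Rounded just once, at 4 significant digits.
Sliding distance L = 2.005e+05 mm = 200.5 m.
Hardness H = 4356 MPa = 4.356e+09 Pa.
Pin diameter d = 7.328 mm = 0.007328 m. Contact area A = π·d²/4 = π·(0.007328 m)²/4 = 4.218e-05 m².
In SI base units, W = 121.5 N, H = 4.356e+09 Pa, K = 5.397e-05.
Wear volume V = K·W·L/H = 5.397e-05 · 121.5 · 200.5 / 4.356e+09 = 3.018e-10 m³.
Depth h = V/A = 3.018e-10 / 4.218e-05 = 7.156e-06 m.

value=7.156e-06 m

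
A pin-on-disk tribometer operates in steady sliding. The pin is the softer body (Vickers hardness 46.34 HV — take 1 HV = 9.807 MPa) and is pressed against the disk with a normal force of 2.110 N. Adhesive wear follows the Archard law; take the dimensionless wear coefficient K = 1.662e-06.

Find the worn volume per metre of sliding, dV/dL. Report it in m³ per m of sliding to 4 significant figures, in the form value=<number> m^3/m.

Intermediate values appear rounded. All arithmetic carries full precision — rounded just once: 4 significant digits.
Convert: Hardness H = 46.34 HV × 9.807 MPa/HV = 454.5 MPa = 4.545e+08 Pa.
Expressed in SI base units: W = 2.110 N, H = 4.545e+08 Pa, K = 1.662e-06.
Rate of wear dV/dL = K·W/H, per unit distance: 1.662e-06 · 2.110 / 4.545e+08 = 7.717e-15 m³/m.

value=7.717e-15 m^3/m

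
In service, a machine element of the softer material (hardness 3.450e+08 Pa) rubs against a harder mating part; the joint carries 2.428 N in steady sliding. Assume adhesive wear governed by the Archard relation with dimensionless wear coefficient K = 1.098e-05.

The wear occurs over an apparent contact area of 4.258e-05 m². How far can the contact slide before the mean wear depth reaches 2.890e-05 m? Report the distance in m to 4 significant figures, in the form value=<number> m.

value=1.592e+04 m

Printed values are rounded, and each operation carries exact precision; rounded once at the end: four significant figures.
Expressed in SI base units: W = 2.428 N, H = 3.450e+08 Pa, K = 1.098e-05.
Limit volume V_lim = h_lim·A = 2.890e-05 · 4.258e-05 = 1.231e-09 m³.
So the life L = V_lim·H/(K·W) = 1.231e-09 · 3.450e+08 / (1.098e-05 · 2.428) = 1.592e+04 m.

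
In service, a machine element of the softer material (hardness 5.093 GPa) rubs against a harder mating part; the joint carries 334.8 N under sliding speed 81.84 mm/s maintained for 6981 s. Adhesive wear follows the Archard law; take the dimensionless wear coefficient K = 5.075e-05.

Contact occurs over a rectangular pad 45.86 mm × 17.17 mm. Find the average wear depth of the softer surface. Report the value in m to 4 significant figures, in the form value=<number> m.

Every step keeps full float precision — intermediate values are printed rounded, and rounded just once: four significant digits.
Convert: Sliding speed v = 81.84 mm/s = 0.08184 m/s. Distance covered L = v·t = 0.08184 m/s × 6981 s = 571.3 m.
Convert: Hardness H = 5.093 GPa = 5.093e+09 Pa.
Convert: Pad sides 45.86 mm × 17.17 mm = 0.04586 m × 0.01717 m. Contact area A = 0.04586 m × 0.01717 m = 7.874e-04 m².
In SI base units: W = 334.8 N, H = 5.093e+09 Pa, K = 5.075e-05.
Volume removed: V = K·W·L/H = 5.075e-05 · 334.8 · 571.3 / 5.093e+09 = 1.906e-09 m³.
Mean wear depth h = V/A = 1.906e-09 / 7.874e-04 = 2.421e-06 m.

value=2.421e-06 m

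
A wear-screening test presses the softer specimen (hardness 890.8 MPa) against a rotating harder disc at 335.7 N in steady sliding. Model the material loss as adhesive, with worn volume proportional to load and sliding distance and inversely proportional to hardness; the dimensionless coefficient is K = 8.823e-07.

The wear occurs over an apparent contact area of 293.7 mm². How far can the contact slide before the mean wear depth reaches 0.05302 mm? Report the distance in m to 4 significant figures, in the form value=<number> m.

The computation carries exact precision; printed values are rounded, and rounded just once: four significant digits.
Convert: Hardness H = 890.8 MPa = 8.908e+08 Pa.
Convert: Contact area A = 293.7 mm² = 2.937e-04 m².
Convert: Depth limit h_lim = 0.05302 mm = 5.302e-05 m.
In SI base units, W = 335.7 N, H = 8.908e+08 Pa, K = 8.823e-07.
At the depth limit, V_lim = h_lim·A = 5.302e-05 · 2.937e-04 = 1.557e-08 m³.
Life L = V_lim·H/(K·W) = 1.557e-08 · 8.908e+08 / (8.823e-07 · 335.7) = 4.683e+04 m.

value=4.683e+04 m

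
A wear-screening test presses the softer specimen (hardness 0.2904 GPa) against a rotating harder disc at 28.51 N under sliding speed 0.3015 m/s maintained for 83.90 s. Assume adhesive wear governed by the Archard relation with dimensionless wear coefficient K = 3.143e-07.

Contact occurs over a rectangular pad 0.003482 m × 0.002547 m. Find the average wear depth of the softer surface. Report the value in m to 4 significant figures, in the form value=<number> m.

value=8.801e-08 m

Every step holds full float precision, and printed values are rounded — one last rounding, at 4 significant figures.
Total distance L = v·t = 0.3015 m/s × 83.90 s = 25.30 m.
Hardness H = 0.2904 GPa = 2.904e+08 Pa.
Contact area A = 0.003482 m × 0.002547 m = 8.869e-06 m².
As SI base values: W = 28.51 N, H = 2.904e+08 Pa, K = 3.143e-07.
Archard volume V = K·W·L/H = 3.143e-07 · 28.51 · 25.30 / 2.904e+08 = 7.805e-13 m³.
Wear depth h = V/A = 7.805e-13 / 8.869e-06 = 8.801e-08 m.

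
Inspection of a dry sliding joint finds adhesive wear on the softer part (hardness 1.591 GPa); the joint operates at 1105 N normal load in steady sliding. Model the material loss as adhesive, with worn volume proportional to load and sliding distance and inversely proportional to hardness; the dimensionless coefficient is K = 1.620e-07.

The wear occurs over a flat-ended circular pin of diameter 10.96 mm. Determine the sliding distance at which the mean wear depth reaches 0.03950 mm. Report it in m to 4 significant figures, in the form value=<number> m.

All working math holds full precision; quoted intermediates are rounded. Rounded just once to four significant digits.
Convert: Hardness H = 1.591 GPa = 1.591e+09 Pa.
Convert: Pin diameter d = 10.96 mm = 0.01096 m. Contact area A = π·d²/4 = π·(0.01096 m)²/4 = 9.434e-05 m².
Convert: Depth limit h_lim = 0.03950 mm = 3.950e-05 m.
Collected in SI base units: W = 1105 N, H = 1.591e+09 Pa, K = 1.620e-07.
Limit volume V_lim = h_lim·A = 3.950e-05 · 9.434e-05 = 3.727e-09 m³.
So the life L = V_lim·H/(K·W) = 3.727e-09 · 1.591e+09 / (1.620e-07 · 1105) = 3.312e+04 m.

value=3.312e+04 m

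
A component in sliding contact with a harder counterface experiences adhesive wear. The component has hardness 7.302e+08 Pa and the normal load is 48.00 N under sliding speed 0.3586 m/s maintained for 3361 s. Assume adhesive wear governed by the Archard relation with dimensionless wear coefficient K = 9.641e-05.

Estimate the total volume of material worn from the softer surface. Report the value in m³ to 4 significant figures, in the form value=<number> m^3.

value=7.638e-09 m^3

Intermediate values are shown rounded; each operation runs at full float precision; a lone final rounding to four significant figures.
Path length L = v·t = 0.3586 m/s × 3361 s = 1205 m.
In SI base units, W = 48.00 N, H = 7.302e+08 Pa, K = 9.641e-05.
Apply Archard: V = K·W·L/H = 9.641e-05 · 48.00 · 1205 / 7.302e+08 = 7.638e-09 m³.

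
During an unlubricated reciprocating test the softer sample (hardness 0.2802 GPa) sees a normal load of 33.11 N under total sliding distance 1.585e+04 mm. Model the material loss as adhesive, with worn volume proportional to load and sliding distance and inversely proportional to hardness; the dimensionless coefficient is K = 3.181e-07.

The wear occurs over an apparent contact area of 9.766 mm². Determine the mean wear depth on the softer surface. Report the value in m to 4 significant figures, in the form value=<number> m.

The computation maintains full precision. Displayed values are rounded; one last rounding to four significant figures.
Convert: The distance L = 1.585e+04 mm = 15.85 m.
Convert: Hardness H = 0.2802 GPa = 2.802e+08 Pa.
Convert: Contact area A = 9.766 mm² = 9.766e-06 m².
Collected in SI base units: W = 33.11 N, H = 2.802e+08 Pa, K = 3.181e-07.
Volume removed: V = K·W·L/H = 3.181e-07 · 33.11 · 15.85 / 2.802e+08 = 5.958e-13 m³.
Mean depth h = V/A = 5.958e-13 / 9.766e-06 = 6.101e-08 m.

value=6.101e-08 m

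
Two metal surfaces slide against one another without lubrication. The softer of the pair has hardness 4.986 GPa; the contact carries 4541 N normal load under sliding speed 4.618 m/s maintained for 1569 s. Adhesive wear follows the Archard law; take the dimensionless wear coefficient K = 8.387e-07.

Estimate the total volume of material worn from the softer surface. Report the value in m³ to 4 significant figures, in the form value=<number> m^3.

value=5.535e-09 m^3

All working math maintains full precision, and intermediates are printed rounded — a lone final rounding: 4 significant digits.
The distance L = v·t = 4.618 m/s × 1569 s = 7246 m.
Hardness H = 4.986 GPa = 4.986e+09 Pa.
In SI base units: W = 4541 N, H = 4.986e+09 Pa, K = 8.387e-07.
The Archard volume V = K·W·L/H = 8.387e-07 · 4541 · 7246 / 4.986e+09 = 5.535e-09 m³.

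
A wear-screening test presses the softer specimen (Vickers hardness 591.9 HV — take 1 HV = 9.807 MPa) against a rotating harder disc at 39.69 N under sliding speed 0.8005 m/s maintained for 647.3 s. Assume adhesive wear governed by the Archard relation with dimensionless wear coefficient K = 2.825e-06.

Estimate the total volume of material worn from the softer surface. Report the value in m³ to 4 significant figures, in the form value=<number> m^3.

value=1.001e-11 m^3

Each operation runs at exact precision. The intermediates are printed rounded; rounded just once: 4 significant digits.
Convert: The distance L = v·t = 0.8005 m/s × 647.3 s = 518.2 m.
Convert: Hardness H = 591.9 HV × 9.807 MPa/HV = 5805 MPa = 5.805e+09 Pa.
Restated in SI base units: W = 39.69 N, H = 5.805e+09 Pa, K = 2.825e-06.
Wear volume V = K·W·L/H = 2.825e-06 · 39.69 · 518.2 / 5.805e+09 = 1.001e-11 m³.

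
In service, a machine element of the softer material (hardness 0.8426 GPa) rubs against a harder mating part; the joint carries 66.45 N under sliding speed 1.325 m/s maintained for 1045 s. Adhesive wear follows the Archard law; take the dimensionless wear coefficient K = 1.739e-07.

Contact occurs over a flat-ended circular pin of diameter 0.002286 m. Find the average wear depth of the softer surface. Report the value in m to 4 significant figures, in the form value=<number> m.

value=4.627e-06 m

The computation keeps full float precision — intermediate values appear rounded. Rounded just once: 4 significant figures.
Sliding distance L = v·t = 1.325 m/s × 1045 s = 1385 m.
Hardness H = 0.8426 GPa = 8.426e+08 Pa.
Contact area A = π·d²/4 = π·(0.002286 m)²/4 = 4.104e-06 m².
Working in SI base units: W = 66.45 N, H = 8.426e+08 Pa, K = 1.739e-07.
By Archard's law, V = K·W·L/H = 1.739e-07 · 66.45 · 1385 / 8.426e+08 = 1.899e-11 m³.
Wear depth h = V/A = 1.899e-11 / 4.104e-06 = 4.627e-06 m.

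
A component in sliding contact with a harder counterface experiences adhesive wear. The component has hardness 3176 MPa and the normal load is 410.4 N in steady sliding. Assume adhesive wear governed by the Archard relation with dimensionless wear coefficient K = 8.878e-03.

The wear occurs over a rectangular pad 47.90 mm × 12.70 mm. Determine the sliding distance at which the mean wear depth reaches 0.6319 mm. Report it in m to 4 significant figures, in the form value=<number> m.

Quoted intermediates are rounded; the algebra runs at full float precision, and rounded once at the end to four significant figures.
Hardness H = 3176 MPa = 3.176e+09 Pa.
Pad sides 47.90 mm × 12.70 mm = 0.04790 m × 0.01270 m. Contact area A = 0.04790 m × 0.01270 m = 6.083e-04 m².
Depth limit h_lim = 0.6319 mm = 6.319e-04 m.
Expressed in SI base units: W = 410.4 N, H = 3.176e+09 Pa, K = 8.878e-03.
At the depth limit, V_lim = h_lim·A = 6.319e-04 · 6.083e-04 = 3.844e-07 m³.
So the life L = V_lim·H/(K·W) = 3.844e-07 · 3.176e+09 / (8.878e-03 · 410.4) = 335.1 m.

value=335.1 m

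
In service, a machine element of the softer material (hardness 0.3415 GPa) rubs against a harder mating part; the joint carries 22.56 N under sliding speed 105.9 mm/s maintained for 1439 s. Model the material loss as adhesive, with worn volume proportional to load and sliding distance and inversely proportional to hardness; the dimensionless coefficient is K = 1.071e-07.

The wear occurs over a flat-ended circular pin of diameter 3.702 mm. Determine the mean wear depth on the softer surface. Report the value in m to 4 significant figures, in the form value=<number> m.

value=1.002e-07 m

Every step carries full precision — intermediate values are shown rounded. Rounded just once to 4 significant figures.
Convert: Sliding speed v = 105.9 mm/s = 0.1059 m/s. Sliding distance L = v·t = 0.1059 m/s × 1439 s = 152.4 m.
Convert: Hardness H = 0.3415 GPa = 3.415e+08 Pa.
Convert: Pin diameter d = 3.702 mm = 0.003702 m. Contact area A = π·d²/4 = π·(0.003702 m)²/4 = 1.076e-05 m².
Expressed in SI base units: W = 22.56 N, H = 3.415e+08 Pa, K = 1.071e-07.
Worn volume V = K·W·L/H = 1.071e-07 · 22.56 · 152.4 / 3.415e+08 = 1.078e-12 m³.
Mean depth h = V/A = 1.078e-12 / 1.076e-05 = 1.002e-07 m.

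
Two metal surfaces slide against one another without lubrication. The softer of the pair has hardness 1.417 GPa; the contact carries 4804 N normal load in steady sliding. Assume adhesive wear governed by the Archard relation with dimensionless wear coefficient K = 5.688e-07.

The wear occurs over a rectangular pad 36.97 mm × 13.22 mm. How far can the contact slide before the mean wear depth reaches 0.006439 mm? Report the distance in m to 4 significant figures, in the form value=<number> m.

Each operation maintains full float precision; intermediates are displayed rounded. Rounded once at the end, at four significant figures.
Convert: Hardness H = 1.417 GPa = 1.417e+09 Pa.
Convert: Pad sides 36.97 mm × 13.22 mm = 0.03697 m × 0.01322 m. Contact area A = 0.03697 m × 0.01322 m = 4.887e-04 m².
Convert: Depth limit h_lim = 0.006439 mm = 6.439e-06 m.
In SI base units: W = 4804 N, H = 1.417e+09 Pa, K = 5.688e-07.
Limit volume V_lim = h_lim·A = 6.439e-06 · 4.887e-04 = 3.147e-09 m³.
Life L = V_lim·H/(K·W) = 3.147e-09 · 1.417e+09 / (5.688e-07 · 4804) = 1632 m.

value=1632 m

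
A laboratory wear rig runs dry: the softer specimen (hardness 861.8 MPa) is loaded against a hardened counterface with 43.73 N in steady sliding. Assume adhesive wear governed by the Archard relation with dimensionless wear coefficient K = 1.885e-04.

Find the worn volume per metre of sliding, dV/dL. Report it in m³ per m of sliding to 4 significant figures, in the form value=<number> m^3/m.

The intermediates are printed rounded, and all working math keeps full float precision. Rounded just once to four significant figures.
Convert: Hardness H = 861.8 MPa = 8.618e+08 Pa.
Collected in SI base units: W = 43.73 N, H = 8.618e+08 Pa, K = 1.885e-04.
The wear rate dV/dL = K·W/H — distance-free: 1.885e-04 · 43.73 / 8.618e+08 = 9.565e-12 m³/m.

value=9.565e-12 m^3/m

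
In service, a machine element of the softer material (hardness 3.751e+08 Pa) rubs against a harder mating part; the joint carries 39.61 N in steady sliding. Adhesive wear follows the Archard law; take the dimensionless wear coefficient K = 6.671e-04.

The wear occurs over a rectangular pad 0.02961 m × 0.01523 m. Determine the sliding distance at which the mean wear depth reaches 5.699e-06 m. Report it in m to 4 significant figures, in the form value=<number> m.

Quoted intermediates are rounded, and all arithmetic maintains exact precision. Rounded just once to four significant figures.
Contact area A = 0.02961 m × 0.01523 m = 4.510e-04 m².
Expressed in SI base units: W = 39.61 N, H = 3.751e+08 Pa, K = 6.671e-04.
At the depth limit, V_lim = h_lim·A = 5.699e-06 · 4.510e-04 = 2.570e-09 m³.
Thus life L = V_lim·H/(K·W) = 2.570e-09 · 3.751e+08 / (6.671e-04 · 39.61) = 36.48 m.

value=36.48 m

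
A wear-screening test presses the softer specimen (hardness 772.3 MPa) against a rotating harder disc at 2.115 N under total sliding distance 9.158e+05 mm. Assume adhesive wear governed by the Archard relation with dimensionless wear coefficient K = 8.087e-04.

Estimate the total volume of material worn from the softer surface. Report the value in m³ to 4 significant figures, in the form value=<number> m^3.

Each operation keeps exact precision — intermediates are shown rounded, and a single final rounding, at four significant figures.
Convert: The distance L = 9.158e+05 mm = 915.8 m.
Convert: Hardness H = 772.3 MPa = 7.723e+08 Pa.
Expressed in SI base units: W = 2.115 N, H = 7.723e+08 Pa, K = 8.087e-04.
Worn volume V = K·W·L/H = 8.087e-04 · 2.115 · 915.8 / 7.723e+08 = 2.028e-09 m³.

value=2.028e-09 m^3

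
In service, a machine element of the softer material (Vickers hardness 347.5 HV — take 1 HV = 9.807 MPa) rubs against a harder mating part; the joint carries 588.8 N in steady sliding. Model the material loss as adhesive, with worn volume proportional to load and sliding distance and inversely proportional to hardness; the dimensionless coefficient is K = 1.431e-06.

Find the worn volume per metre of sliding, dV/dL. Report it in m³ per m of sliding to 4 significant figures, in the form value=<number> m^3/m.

The intermediates are displayed rounded, and the computation keeps full float precision. Rounded once at the end to 4 significant figures.
Convert: Hardness H = 347.5 HV × 9.807 MPa/HV = 3408 MPa = 3.408e+09 Pa.
Restated in SI base units: W = 588.8 N, H = 3.408e+09 Pa, K = 1.431e-06.
Wear rate dV/dL = K·W/H, per unit distance: 1.431e-06 · 588.8 / 3.408e+09 = 2.472e-13 m³/m.

value=2.472e-13 m^3/m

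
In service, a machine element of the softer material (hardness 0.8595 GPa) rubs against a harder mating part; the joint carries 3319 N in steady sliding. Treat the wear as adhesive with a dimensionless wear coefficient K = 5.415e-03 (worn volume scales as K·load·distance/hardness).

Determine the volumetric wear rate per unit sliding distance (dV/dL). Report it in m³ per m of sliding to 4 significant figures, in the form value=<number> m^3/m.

Intermediate values are printed rounded; every step keeps full precision. Rounded once at the end, at four significant digits.
Convert: Hardness H = 0.8595 GPa = 8.595e+08 Pa.
In SI base units, W = 3319 N, H = 8.595e+08 Pa, K = 5.415e-03.
Wear rate dV/dL = K·W/H: 5.415e-03 · 3319 / 8.595e+08 = 2.091e-08 m³/m.

value=2.091e-08 m^3/m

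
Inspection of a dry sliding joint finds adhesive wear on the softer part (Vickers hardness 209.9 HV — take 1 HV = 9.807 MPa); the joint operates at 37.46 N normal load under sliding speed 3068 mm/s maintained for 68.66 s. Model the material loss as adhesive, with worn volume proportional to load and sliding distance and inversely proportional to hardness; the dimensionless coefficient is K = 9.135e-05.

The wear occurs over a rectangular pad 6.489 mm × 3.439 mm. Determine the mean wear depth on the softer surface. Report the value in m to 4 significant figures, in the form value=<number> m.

Shown intermediates are rounded — the algebra maintains full precision — one final rounding to 4 significant digits.
Sliding speed v = 3068 mm/s = 3.068 m/s. Distance covered L = v·t = 3.068 m/s × 68.66 s = 210.6 m.
Hardness H = 209.9 HV × 9.807 MPa/HV = 2058 MPa = 2.058e+09 Pa.
Pad sides 6.489 mm × 3.439 mm = 0.006489 m × 0.003439 m. Contact area A = 0.006489 m × 0.003439 m = 2.232e-05 m².
As SI base values: W = 37.46 N, H = 2.058e+09 Pa, K = 9.135e-05.
Worn volume V = K·W·L/H = 9.135e-05 · 37.46 · 210.6 / 2.058e+09 = 3.502e-10 m³.
Depth h = V/A = 3.502e-10 / 2.232e-05 = 1.569e-05 m.

value=1.569e-05 m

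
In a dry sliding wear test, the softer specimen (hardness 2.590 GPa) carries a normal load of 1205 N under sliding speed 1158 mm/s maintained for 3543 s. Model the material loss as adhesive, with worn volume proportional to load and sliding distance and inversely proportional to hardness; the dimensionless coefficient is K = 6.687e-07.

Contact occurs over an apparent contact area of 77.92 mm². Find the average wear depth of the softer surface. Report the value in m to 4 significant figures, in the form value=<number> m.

value=1.638e-05 m

Quoted intermediates are rounded; all working math carries full float precision, and a lone final rounding, at 4 significant figures.
Sliding speed v = 1158 mm/s = 1.158 m/s. Distance covered L = v·t = 1.158 m/s × 3543 s = 4103 m.
Hardness H = 2.590 GPa = 2.590e+09 Pa.
Contact area A = 77.92 mm² = 7.792e-05 m².
In SI base units, W = 1205 N, H = 2.590e+09 Pa, K = 6.687e-07.
By Archard's law, V = K·W·L/H = 6.687e-07 · 1205 · 4103 / 2.590e+09 = 1.276e-09 m³.
Wear depth h = V/A = 1.276e-09 / 7.792e-05 = 1.638e-05 m.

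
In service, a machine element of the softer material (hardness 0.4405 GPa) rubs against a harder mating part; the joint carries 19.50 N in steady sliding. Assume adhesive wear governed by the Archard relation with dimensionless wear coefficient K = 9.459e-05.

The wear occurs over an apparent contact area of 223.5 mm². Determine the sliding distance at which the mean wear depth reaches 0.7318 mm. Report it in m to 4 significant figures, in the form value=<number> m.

value=3.906e+04 m

The algebra carries exact precision, and intermediate values appear rounded. Rounded once at the end, at four significant figures.
Convert: Hardness H = 0.4405 GPa = 4.405e+08 Pa.
Convert: Contact area A = 223.5 mm² = 2.235e-04 m².
Convert: Depth limit h_lim = 0.7318 mm = 7.318e-04 m.
As SI base values: W = 19.50 N, H = 4.405e+08 Pa, K = 9.459e-05.
Limit volume V_lim = h_lim·A = 7.318e-04 · 2.235e-04 = 1.636e-07 m³.
Sliding life L = V_lim·H/(K·W) = 1.636e-07 · 4.405e+08 / (9.459e-05 · 19.50) = 3.906e+04 m.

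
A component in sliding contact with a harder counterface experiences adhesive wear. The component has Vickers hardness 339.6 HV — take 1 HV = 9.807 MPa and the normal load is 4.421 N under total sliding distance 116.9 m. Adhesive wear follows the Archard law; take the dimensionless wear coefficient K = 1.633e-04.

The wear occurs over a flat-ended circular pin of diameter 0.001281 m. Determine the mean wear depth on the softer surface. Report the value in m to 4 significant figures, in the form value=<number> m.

Every step maintains full precision, and the intermediates are shown rounded. Rounded once at the end: 4 significant figures.
Hardness H = 339.6 HV × 9.807 MPa/HV = 3330 MPa = 3.330e+09 Pa.
Contact area A = π·d²/4 = π·(0.001281 m)²/4 = 1.289e-06 m².
Working in SI base units: W = 4.421 N, H = 3.330e+09 Pa, K = 1.633e-04.
Apply Archard: V = K·W·L/H = 1.633e-04 · 4.421 · 116.9 / 3.330e+09 = 2.534e-11 m³.
Wear depth h = V/A = 2.534e-11 / 1.289e-06 = 1.966e-05 m.

value=1.966e-05 m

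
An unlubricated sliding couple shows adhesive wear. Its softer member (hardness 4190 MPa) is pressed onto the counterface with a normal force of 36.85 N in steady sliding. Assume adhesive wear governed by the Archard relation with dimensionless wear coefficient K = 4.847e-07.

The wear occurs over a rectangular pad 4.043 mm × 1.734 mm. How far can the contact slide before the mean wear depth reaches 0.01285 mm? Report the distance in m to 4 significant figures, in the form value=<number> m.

All arithmetic runs at full precision, and intermediates are displayed rounded, and one final rounding to four significant figures.
Convert: Hardness H = 4190 MPa = 4.190e+09 Pa.
Convert: Pad sides 4.043 mm × 1.734 mm = 0.004043 m × 0.001734 m. Contact area A = 0.004043 m × 0.001734 m = 7.011e-06 m².
Convert: Depth limit h_lim = 0.01285 mm = 1.285e-05 m.
Working in SI base units: W = 36.85 N, H = 4.190e+09 Pa, K = 4.847e-07.
Permissible volume V_lim = h_lim·A = 1.285e-05 · 7.011e-06 = 9.009e-11 m³.
Inverting, life L = V_lim·H/(K·W) = 9.009e-11 · 4.190e+09 / (4.847e-07 · 36.85) = 2.113e+04 m.

value=2.113e+04 m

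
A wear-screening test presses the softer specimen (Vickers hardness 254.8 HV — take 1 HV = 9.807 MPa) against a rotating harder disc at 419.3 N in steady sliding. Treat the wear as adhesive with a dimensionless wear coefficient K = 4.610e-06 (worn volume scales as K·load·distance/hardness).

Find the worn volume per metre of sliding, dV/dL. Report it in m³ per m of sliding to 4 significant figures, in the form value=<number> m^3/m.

value=7.736e-13 m^3/m

The intermediates appear rounded. Each operation holds exact precision; a single final rounding: 4 significant digits.
Convert: Hardness H = 254.8 HV × 9.807 MPa/HV = 2499 MPa = 2.499e+09 Pa.
Collected in SI base units: W = 419.3 N, H = 2.499e+09 Pa, K = 4.610e-06.
The wear rate dV/dL = K·W/H, so: 4.610e-06 · 419.3 / 2.499e+09 = 7.736e-13 m³/m.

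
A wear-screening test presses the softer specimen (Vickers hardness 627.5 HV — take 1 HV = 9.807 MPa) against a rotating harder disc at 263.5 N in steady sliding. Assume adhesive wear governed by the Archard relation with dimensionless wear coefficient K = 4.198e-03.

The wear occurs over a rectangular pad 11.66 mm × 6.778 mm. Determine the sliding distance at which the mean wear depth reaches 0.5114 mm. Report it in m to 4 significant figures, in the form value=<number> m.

value=224.8 m

Printed values are rounded, and the computation keeps full float precision — rounded just once to 4 significant figures.
Convert: Hardness H = 627.5 HV × 9.807 MPa/HV = 6154 MPa = 6.154e+09 Pa.
Convert: Pad sides 11.66 mm × 6.778 mm = 0.01166 m × 0.006778 m. Contact area A = 0.01166 m × 0.006778 m = 7.903e-05 m².
Convert: Depth limit h_lim = 0.5114 mm = 5.114e-04 m.
As SI base values: W = 263.5 N, H = 6.154e+09 Pa, K = 4.198e-03.
Limit volume V_lim = h_lim·A = 5.114e-04 · 7.903e-05 = 4.042e-08 m³.
Inverting, life L = V_lim·H/(K·W) = 4.042e-08 · 6.154e+09 / (4.198e-03 · 263.5) = 224.8 m.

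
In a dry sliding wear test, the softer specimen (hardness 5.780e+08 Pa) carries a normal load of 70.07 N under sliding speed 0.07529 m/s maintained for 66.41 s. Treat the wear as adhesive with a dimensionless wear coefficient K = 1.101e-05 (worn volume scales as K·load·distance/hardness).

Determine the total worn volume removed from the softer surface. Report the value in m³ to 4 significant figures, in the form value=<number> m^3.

The algebra keeps exact precision — intermediates appear rounded — rounded just once, at four significant digits.
Total distance L = v·t = 0.07529 m/s × 66.41 s = 5.000 m.
Collected in SI base units: W = 70.07 N, H = 5.780e+08 Pa, K = 1.101e-05.
Apply Archard: V = K·W·L/H = 1.101e-05 · 70.07 · 5.000 / 5.780e+08 = 6.674e-12 m³.

value=6.674e-12 m^3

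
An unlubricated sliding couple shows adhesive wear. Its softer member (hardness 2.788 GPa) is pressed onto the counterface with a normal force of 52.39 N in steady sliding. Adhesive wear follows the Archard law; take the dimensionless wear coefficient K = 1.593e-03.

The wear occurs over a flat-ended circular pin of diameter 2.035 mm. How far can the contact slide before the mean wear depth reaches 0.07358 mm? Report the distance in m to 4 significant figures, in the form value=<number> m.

value=7.995 m

The algebra runs at full float precision. Intermediates are displayed rounded — rounded once at the end: four significant figures.
Convert: Hardness H = 2.788 GPa = 2.788e+09 Pa.
Convert: Pin diameter d = 2.035 mm = 0.002035 m. Contact area A = π·d²/4 = π·(0.002035 m)²/4 = 3.253e-06 m².
Convert: Depth limit h_lim = 0.07358 mm = 7.358e-05 m.
Expressed in SI base units: W = 52.39 N, H = 2.788e+09 Pa, K = 1.593e-03.
Allowed volume V_lim = h_lim·A = 7.358e-05 · 3.253e-06 = 2.393e-10 m³.
Life L = V_lim·H/(K·W) = 2.393e-10 · 2.788e+09 / (1.593e-03 · 52.39) = 7.995 m.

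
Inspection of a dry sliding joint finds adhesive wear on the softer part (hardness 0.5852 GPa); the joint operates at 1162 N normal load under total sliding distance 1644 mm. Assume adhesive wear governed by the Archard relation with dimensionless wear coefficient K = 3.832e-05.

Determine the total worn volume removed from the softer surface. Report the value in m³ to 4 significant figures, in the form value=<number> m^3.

value=1.251e-10 m^3

The algebra maintains full precision, and the intermediates appear rounded; rounded just once, at four significant digits.
Convert: Distance covered L = 1644 mm = 1.644 m.
Convert: Hardness H = 0.5852 GPa = 5.852e+08 Pa.
As SI base values: W = 1162 N, H = 5.852e+08 Pa, K = 3.832e-05.
Apply Archard: V = K·W·L/H = 3.832e-05 · 1162 · 1.644 / 5.852e+08 = 1.251e-10 m³.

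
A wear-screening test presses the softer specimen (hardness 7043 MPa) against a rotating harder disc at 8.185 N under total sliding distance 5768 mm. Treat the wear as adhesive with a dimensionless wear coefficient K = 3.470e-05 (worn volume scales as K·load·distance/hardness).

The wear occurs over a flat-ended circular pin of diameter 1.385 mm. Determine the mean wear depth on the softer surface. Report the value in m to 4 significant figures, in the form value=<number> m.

value=1.544e-07 m

The algebra runs at full float precision — quoted intermediates are rounded; one last rounding, at 4 significant figures.
Convert: Sliding distance L = 5768 mm = 5.768 m.
Convert: Hardness H = 7043 MPa = 7.043e+09 Pa.
Convert: Pin diameter d = 1.385 mm = 0.001385 m. Contact area A = π·d²/4 = π·(0.001385 m)²/4 = 1.507e-06 m².
Expressed in SI base units: W = 8.185 N, H = 7.043e+09 Pa, K = 3.470e-05.
Worn volume V = K·W·L/H = 3.470e-05 · 8.185 · 5.768 / 7.043e+09 = 2.326e-13 m³.
Average depth h = V/A = 2.326e-13 / 1.507e-06 = 1.544e-07 m.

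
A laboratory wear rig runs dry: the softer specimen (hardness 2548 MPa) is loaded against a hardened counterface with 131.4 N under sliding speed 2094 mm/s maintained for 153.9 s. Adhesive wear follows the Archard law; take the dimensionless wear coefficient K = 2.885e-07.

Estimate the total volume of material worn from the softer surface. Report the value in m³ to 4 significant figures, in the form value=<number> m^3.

value=4.795e-12 m^3

All working math carries full precision, and intermediates appear rounded — a single final rounding to 4 significant figures.
Sliding speed v = 2094 mm/s = 2.094 m/s. Path length L = v·t = 2.094 m/s × 153.9 s = 322.3 m.
Hardness H = 2548 MPa = 2.548e+09 Pa.
SI base units throughout: W = 131.4 N, H = 2.548e+09 Pa, K = 2.885e-07.
Volume removed: V = K·W·L/H = 2.885e-07 · 131.4 · 322.3 / 2.548e+09 = 4.795e-12 m³.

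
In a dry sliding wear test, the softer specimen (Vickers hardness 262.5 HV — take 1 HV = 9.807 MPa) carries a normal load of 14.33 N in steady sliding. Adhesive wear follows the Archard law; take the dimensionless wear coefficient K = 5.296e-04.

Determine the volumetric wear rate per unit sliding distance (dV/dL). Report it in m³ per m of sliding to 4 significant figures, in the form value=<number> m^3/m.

value=2.948e-12 m^3/m

Each operation keeps exact precision; printed values are rounded — one final rounding: four significant digits.
Hardness H = 262.5 HV × 9.807 MPa/HV = 2574 MPa = 2.574e+09 Pa.
Expressed in SI base units: W = 14.33 N, H = 2.574e+09 Pa, K = 5.296e-04.
Sliding wear rate dV/dL = K·W/H: 5.296e-04 · 14.33 / 2.574e+09 = 2.948e-12 m³/m.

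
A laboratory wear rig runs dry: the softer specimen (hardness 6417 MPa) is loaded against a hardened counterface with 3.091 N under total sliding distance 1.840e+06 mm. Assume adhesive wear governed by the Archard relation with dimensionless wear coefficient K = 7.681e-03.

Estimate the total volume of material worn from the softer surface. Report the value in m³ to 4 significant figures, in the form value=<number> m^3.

value=6.808e-09 m^3

All working math runs at exact precision — the intermediates are shown rounded. Rounded just once to 4 significant digits.
Convert: The distance L = 1.840e+06 mm = 1840 m.
Convert: Hardness H = 6417 MPa = 6.417e+09 Pa.
In SI base units, W = 3.091 N, H = 6.417e+09 Pa, K = 7.681e-03.
Archard volume V = K·W·L/H = 7.681e-03 · 3.091 · 1840 / 6.417e+09 = 6.808e-09 m³.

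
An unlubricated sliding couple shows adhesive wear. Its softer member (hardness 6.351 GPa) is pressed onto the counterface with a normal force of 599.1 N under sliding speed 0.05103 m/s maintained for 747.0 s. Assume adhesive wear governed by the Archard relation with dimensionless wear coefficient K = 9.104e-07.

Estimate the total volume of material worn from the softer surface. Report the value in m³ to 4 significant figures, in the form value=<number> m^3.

Shown intermediates are rounded. All working math carries full float precision, and a single final rounding: 4 significant digits.
Convert: Distance covered L = v·t = 0.05103 m/s × 747.0 s = 38.12 m.
Convert: Hardness H = 6.351 GPa = 6.351e+09 Pa.
In SI base units, W = 599.1 N, H = 6.351e+09 Pa, K = 9.104e-07.
Wear volume V = K·W·L/H = 9.104e-07 · 599.1 · 38.12 / 6.351e+09 = 3.274e-12 m³.

value=3.274e-12 m^3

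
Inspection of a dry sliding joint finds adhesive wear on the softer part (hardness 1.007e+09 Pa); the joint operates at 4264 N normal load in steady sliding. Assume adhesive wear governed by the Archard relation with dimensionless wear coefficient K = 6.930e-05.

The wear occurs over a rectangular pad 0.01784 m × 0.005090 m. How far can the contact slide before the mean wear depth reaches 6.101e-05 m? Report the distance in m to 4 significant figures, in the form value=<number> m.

Intermediate values appear rounded — all arithmetic keeps full precision. Rounded once at the end to four significant figures.
Convert: Contact area A = 0.01784 m × 0.005090 m = 9.081e-05 m².
As SI base values: W = 4264 N, H = 1.007e+09 Pa, K = 6.930e-05.
Permissible volume V_lim = h_lim·A = 6.101e-05 · 9.081e-05 = 5.540e-09 m³.
Sliding life L = V_lim·H/(K·W) = 5.540e-09 · 1.007e+09 / (6.930e-05 · 4264) = 18.88 m.

value=18.88 m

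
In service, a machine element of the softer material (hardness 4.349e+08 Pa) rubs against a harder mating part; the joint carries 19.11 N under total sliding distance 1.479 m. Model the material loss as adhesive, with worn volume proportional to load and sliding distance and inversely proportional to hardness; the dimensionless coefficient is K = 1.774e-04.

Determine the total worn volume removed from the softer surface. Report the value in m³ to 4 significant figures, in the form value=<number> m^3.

The computation holds full precision, and the intermediates are printed rounded — one final rounding: four significant figures.
Restated in SI base units: W = 19.11 N, H = 4.349e+08 Pa, K = 1.774e-04.
The Archard volume V = K·W·L/H = 1.774e-04 · 19.11 · 1.479 / 4.349e+08 = 1.153e-11 m³.

value=1.153e-11 m^3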